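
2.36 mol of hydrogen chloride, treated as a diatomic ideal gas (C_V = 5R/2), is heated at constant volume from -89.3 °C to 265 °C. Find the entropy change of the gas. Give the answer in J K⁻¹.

ΔS = 52.7 J/K

In kelvin: T₁ = 183.85 K, T₂ = 538.15 K. At constant volume, ΔS = nC_V ln(T₂/T₁) with C_V = 5R/2 = 20.79 J mol⁻¹ K⁻¹.
ΔS = 2.36 × 20.79 × ln(538.15/183.85) = 52.7 J/K.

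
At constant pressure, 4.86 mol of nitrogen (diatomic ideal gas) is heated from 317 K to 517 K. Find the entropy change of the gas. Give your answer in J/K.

ΔS = 69.2 J/K

At constant pressure, ΔS = nC_p ln(T₂/T₁) with C_p = 7R/2 = 29.1 J mol⁻¹ K⁻¹.
ΔS = 4.86 × 29.1 × ln(517/317) = 69.2 J/K.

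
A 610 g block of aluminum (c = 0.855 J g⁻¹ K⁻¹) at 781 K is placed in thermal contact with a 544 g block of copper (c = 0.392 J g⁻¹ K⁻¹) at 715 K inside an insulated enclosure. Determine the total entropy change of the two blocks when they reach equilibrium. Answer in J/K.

ΔS_total = 0.583 J/K

Energy balance: T_f = (m₁c₁T₁ + m₂c₂T₂)/(m₁c₁ + m₂c₂) = 761.85 K.
ΔS₁ = m₁c₁ ln(T_f/T₁) = 521.55 × ln(761.85/781) = -12.9505 J/K.
ΔS₂ = m₂c₂ ln(T_f/T₂) = 213.248 × ln(761.85/715) = 13.5331 J/K.
ΔS_total = -12.9505 + 13.5331 = 0.583 J/K.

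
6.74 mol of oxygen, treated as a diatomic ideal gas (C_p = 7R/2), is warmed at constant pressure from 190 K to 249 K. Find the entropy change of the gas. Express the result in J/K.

ΔS = 53 J/K

At constant pressure, ΔS = nC_p ln(T₂/T₁) with C_p = 7R/2 = 29.1 J mol⁻¹ K⁻¹.
ΔS = 6.74 × 29.1 × ln(249/190) = 53 J/K.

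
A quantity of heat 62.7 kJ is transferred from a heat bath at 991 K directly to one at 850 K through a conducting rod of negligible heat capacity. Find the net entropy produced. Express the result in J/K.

ΔS_total = 10.5 J/K

ΔS_hot = −Q/T_H = −62700/991 = -63.27 J/K and ΔS_cold = +Q/T_C = 62700/850 = 73.76 J/K.
ΔS_total = -63.27 + 73.76 = 10.5 J/K, positive as the second law requires.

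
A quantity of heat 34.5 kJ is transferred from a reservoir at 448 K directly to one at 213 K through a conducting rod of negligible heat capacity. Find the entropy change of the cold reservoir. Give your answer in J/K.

ΔS_cold = 162 J/K

The cold reservoir gains heat Q, so ΔS_cold = +Q/T_C = 34500/213 = 162 J/K.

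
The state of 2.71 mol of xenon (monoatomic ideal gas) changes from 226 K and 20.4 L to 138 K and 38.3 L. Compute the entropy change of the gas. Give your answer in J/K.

Entropy is a state function: ΔS = nC_V ln(T₂/T₁) + nR ln(V₂/V₁), with C_V = 3R/2 = 12.47 J mol⁻¹ K⁻¹ for a monoatomic ideal gas.
ΔS = 2.71 × [12.47 × ln(138/226) + 8.314 × ln(38.3/20.4)] = -2.48 J/K.

ΔS = -2.48 J/K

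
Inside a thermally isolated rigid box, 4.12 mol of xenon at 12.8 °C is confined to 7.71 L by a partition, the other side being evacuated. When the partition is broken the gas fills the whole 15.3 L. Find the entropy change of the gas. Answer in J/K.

No heat is exchanged and no work is done, so the ideal-gas temperature stays constant.
Entropy is a state function; using a reversible isothermal path, ΔS_gas = nR ln(V₂/V₁) = 4.12 × 8.314 × ln(15.3/7.71) = 23.5 J/K.

ΔS_gas = 23.5 J/K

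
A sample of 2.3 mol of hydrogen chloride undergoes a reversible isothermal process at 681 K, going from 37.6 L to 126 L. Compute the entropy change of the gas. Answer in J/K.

ΔS_gas = 23.1 J/K

For an isothermal ideal gas ΔS_gas = nR ln(V₂/V₁) = 2.3 × 8.314 × ln(126/37.6) = 23.1 J/K.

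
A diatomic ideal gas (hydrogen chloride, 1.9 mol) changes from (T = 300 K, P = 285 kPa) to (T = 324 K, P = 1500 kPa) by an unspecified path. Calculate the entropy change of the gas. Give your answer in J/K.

ΔS = nC_p ln(T₂/T₁) − nR ln(P₂/P₁), with C_p = 7R/2 = 29.1 J mol⁻¹ K⁻¹ for a diatomic ideal gas.
ΔS = 1.9 × [29.1 × ln(324/300) − 8.314 × ln(1500/285)] = -22 J/K.

ΔS = -22 J/K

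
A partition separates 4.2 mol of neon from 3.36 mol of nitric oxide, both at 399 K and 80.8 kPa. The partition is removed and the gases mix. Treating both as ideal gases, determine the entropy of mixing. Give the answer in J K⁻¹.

ΔS_mix = 43.2 J/K

Mole fractions: x_A = 4.2/7.56 = 0.556, x_B = 0.444.
ΔS_mix = −R(n_A ln x_A + n_B ln x_B) = −8.314 × (4.2 ln 0.556 + 3.36 ln 0.444) = 43.2 J/K.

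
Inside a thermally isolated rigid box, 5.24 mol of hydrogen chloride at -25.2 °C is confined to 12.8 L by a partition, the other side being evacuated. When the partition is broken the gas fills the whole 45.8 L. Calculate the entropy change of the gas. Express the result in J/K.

ΔS_gas = 55.5 J/K

No heat is exchanged and no work is done, so the ideal-gas temperature stays constant.
Entropy is a state function; using a reversible isothermal path, ΔS_gas = nR ln(V₂/V₁) = 5.24 × 8.314 × ln(45.8/12.8) = 55.5 J/K.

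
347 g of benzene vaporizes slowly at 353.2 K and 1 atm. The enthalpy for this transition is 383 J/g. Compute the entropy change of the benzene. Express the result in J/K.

Heat absorbed by the substance: Q = mL = 347 × 383 = 132901 J.
At constant T, ΔS = Q_rev/T = 132901 / 353.2 = 376 J/K.

ΔS = 376 J/K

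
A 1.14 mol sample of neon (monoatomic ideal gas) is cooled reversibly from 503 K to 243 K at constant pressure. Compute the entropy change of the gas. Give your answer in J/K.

ΔS = -17.2 J/K

At constant pressure, ΔS = nC_p ln(T₂/T₁) with C_p = 5R/2 = 20.79 J mol⁻¹ K⁻¹.
ΔS = 1.14 × 20.79 × ln(243/503) = -17.2 J/K.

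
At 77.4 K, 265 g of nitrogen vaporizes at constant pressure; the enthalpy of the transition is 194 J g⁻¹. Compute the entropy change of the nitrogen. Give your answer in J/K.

ΔS = 664 J/K

Heat absorbed by the substance: Q = mL = 265 × 194 = 51410 J.
At constant T, ΔS = Q_rev/T = 51410 / 77.4 = 664 J/K.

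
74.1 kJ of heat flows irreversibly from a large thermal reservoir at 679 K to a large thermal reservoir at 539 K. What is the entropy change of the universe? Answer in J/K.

ΔS_total = 28.3 J/K

ΔS_hot = −Q/T_H = −74100/679 = -109.13 J/K and ΔS_cold = +Q/T_C = 74100/539 = 137.48 J/K.
ΔS_total = -109.13 + 137.48 = 28.3 J/K, positive as the second law requires.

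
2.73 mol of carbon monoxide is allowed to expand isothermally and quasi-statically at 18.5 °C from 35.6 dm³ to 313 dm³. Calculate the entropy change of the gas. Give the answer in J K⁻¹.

ΔS_gas = 49.3 J/K

For an isothermal ideal gas ΔS_gas = nR ln(V₂/V₁) = 2.73 × 8.314 × ln(313/35.6) = 49.3 J/K.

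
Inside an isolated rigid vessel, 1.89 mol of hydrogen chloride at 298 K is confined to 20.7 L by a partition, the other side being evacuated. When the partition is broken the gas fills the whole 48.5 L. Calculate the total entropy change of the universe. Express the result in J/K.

ΔS_universe = 13.4 J/K

For an ideal gas in free expansion Q = 0 and W = 0, so T is unchanged.
Entropy is a state function; using a reversible isothermal path, ΔS_gas = nR ln(V₂/V₁) = 1.89 × 8.314 × ln(48.5/20.7) = 13.4 J/K.
The insulated surroundings exchange no heat, so ΔS_surr = 0 and ΔS_universe = ΔS_gas.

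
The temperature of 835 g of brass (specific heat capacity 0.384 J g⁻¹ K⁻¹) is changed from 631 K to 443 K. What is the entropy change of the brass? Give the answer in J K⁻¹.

ΔS = ∫dQ_rev/T = m c ln(T₂/T₁) = 835 × 0.384 × ln(443/631) = -113 J/K.

ΔS = -113 J/K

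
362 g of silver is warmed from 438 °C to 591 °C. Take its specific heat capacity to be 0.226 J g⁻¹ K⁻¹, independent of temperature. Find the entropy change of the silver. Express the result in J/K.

In kelvin: T₁ = 711.15 K, T₂ = 864.15 K. ΔS = ∫dQ_rev/T = m c ln(T₂/T₁) = 362 × 0.226 × ln(864.15/711.15) = 15.9 J/K.

ΔS = 15.9 J/K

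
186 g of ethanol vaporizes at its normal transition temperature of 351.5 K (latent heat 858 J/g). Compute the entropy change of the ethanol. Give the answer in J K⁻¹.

Heat absorbed by the substance: Q = mL = 186 × 858 = 159588 J.
At constant T, ΔS = Q_rev/T = 159588 / 351.5 = 454 J/K.

ΔS = 454 J/K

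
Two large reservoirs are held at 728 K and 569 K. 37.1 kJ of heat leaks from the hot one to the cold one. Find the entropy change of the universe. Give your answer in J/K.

ΔS_hot = −Q/T_H = −37100/728 = -50.96 J/K and ΔS_cold = +Q/T_C = 37100/569 = 65.2 J/K.
ΔS_total = -50.96 + 65.2 = 14.2 J/K, positive as the second law requires.

ΔS_total = 14.2 J/K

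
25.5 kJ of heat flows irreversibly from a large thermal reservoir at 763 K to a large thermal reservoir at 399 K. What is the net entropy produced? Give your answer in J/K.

ΔS_hot = −Q/T_H = −25500/763 = -33.42 J/K and ΔS_cold = +Q/T_C = 25500/399 = 63.91 J/K.
ΔS_total = -33.42 + 63.91 = 30.5 J/K, positive as the second law requires.

ΔS_total = 30.5 J/K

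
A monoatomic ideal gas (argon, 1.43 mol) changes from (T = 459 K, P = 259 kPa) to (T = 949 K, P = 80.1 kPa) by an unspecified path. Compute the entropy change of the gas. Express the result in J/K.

ΔS = 35.5 J/K

ΔS = nC_p ln(T₂/T₁) − nR ln(P₂/P₁), with C_p = 5R/2 = 20.79 J mol⁻¹ K⁻¹ for a monoatomic ideal gas.
ΔS = 1.43 × [20.79 × ln(949/459) − 8.314 × ln(80.1/259)] = 35.5 J/K.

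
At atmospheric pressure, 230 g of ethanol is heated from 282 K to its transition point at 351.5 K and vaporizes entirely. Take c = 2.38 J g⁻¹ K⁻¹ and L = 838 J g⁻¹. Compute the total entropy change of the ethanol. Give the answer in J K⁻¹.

Warming step: ΔS₁ = m c ln(T_tr/T_i) = 230 × 2.38 × ln(351.5/282) = 120.6 J/K.
Phase change: ΔS₂ = +mL/T_tr = 230 × 838 / 351.5 = 548.3 J/K.
ΔS_total = (120.6) + (548.3) = 669 J/K.

ΔS = 669 J/K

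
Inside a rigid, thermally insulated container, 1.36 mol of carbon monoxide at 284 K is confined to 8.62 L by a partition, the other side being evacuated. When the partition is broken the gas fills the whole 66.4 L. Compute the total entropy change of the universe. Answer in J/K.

For an ideal gas in free expansion Q = 0 and W = 0, so T is unchanged.
Entropy is a state function; using a reversible isothermal path, ΔS_gas = nR ln(V₂/V₁) = 1.36 × 8.314 × ln(66.4/8.62) = 23.1 J/K.
The insulated surroundings exchange no heat, so ΔS_surr = 0 and ΔS_universe = ΔS_gas.

ΔS_universe = 23.1 J/K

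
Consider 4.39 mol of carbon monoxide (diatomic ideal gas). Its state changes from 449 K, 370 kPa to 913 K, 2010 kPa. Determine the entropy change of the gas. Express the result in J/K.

ΔS = nC_p ln(T₂/T₁) − nR ln(P₂/P₁), with C_p = 7R/2 = 29.1 J mol⁻¹ K⁻¹ for a diatomic ideal gas.
ΔS = 4.39 × [29.1 × ln(913/449) − 8.314 × ln(2010/370)] = 28.9 J/K.

ΔS = 28.9 J/K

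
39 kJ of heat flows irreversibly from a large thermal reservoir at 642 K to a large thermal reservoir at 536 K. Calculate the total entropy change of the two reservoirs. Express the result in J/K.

ΔS_hot = −Q/T_H = −39000/642 = -60.75 J/K and ΔS_cold = +Q/T_C = 39000/536 = 72.76 J/K.
ΔS_total = -60.75 + 72.76 = 12 J/K, positive as the second law requires.

ΔS_total = 12 J/K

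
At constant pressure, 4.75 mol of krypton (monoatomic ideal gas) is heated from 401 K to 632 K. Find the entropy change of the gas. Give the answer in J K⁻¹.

At constant pressure, ΔS = nC_p ln(T₂/T₁) with C_p = 5R/2 = 20.79 J mol⁻¹ K⁻¹.
ΔS = 4.75 × 20.79 × ln(632/401) = 44.9 J/K.

ΔS = 44.9 J/K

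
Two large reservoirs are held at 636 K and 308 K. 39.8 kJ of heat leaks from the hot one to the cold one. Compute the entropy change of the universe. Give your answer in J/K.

ΔS_total = 66.6 J/K

ΔS_hot = −Q/T_H = −39800/636 = -62.58 J/K and ΔS_cold = +Q/T_C = 39800/308 = 129.2 J/K.
ΔS_total = -62.58 + 129.2 = 66.6 J/K, positive as the second law requires.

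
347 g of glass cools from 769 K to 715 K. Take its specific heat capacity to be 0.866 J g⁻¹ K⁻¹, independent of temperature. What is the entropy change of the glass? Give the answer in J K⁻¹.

ΔS = ∫dQ_rev/T = m c ln(T₂/T₁) = 347 × 0.866 × ln(715/769) = -21.9 J/K.

ΔS = -21.9 J/K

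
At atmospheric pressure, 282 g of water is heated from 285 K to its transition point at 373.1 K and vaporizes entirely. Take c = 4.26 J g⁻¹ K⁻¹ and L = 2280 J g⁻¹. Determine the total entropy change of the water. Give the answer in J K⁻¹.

Warming step: ΔS₁ = m c ln(T_tr/T_i) = 282 × 4.26 × ln(373.1/285) = 323.6 J/K.
Phase change: ΔS₂ = +mL/T_tr = 282 × 2280 / 373.1 = 1723 J/K.
ΔS_total = (323.6) + (1723) = 2050 J/K.

ΔS = 2050 J/K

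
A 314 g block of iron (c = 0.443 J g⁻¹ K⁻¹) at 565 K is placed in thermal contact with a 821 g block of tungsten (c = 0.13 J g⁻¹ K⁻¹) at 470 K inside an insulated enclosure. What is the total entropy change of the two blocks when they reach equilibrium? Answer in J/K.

ΔS_total = 1.01 J/K

Energy balance: T_f = (m₁c₁T₁ + m₂c₂T₂)/(m₁c₁ + m₂c₂) = 523.75 K.
ΔS₁ = m₁c₁ ln(T_f/T₁) = 139.102 × ln(523.75/565) = -10.544 J/K.
ΔS₂ = m₂c₂ ln(T_f/T₂) = 106.73 × ln(523.75/470) = 11.558 J/K.
ΔS_total = -10.544 + 11.558 = 1.01 J/K.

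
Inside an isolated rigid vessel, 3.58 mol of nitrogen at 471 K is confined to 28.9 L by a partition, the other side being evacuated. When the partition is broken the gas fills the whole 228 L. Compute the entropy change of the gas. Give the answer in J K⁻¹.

No heat is exchanged and no work is done, so the ideal-gas temperature stays constant.
Entropy is a state function; using a reversible isothermal path, ΔS_gas = nR ln(V₂/V₁) = 3.58 × 8.314 × ln(228/28.9) = 61.5 J/K.

ΔS_gas = 61.5 J/K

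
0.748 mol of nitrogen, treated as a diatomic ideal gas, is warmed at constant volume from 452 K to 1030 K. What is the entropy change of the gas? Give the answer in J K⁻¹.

ΔS = 12.8 J/K

At constant volume, ΔS = nC_V ln(T₂/T₁) with C_V = 5R/2 = 20.79 J mol⁻¹ K⁻¹.
ΔS = 0.748 × 20.79 × ln(1030/452) = 12.8 J/K.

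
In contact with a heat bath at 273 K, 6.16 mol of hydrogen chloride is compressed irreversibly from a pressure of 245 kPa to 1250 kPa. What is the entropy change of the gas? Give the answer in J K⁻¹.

Entropy is a state function, so ΔS_gas depends only on the end states.
For an isothermal ideal gas ΔS_gas = nR ln(P₁/P₂) = 6.16 × 8.314 × ln(245/1250) = -83.5 J/K.

ΔS_gas = -83.5 J/K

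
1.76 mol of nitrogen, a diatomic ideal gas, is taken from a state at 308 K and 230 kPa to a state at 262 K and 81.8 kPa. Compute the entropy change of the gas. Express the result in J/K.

ΔS = nC_p ln(T₂/T₁) − nR ln(P₂/P₁), with C_p = 7R/2 = 29.1 J mol⁻¹ K⁻¹ for a diatomic ideal gas.
ΔS = 1.76 × [29.1 × ln(262/308) − 8.314 × ln(81.8/230)] = 6.84 J/K.

ΔS = 6.84 J/K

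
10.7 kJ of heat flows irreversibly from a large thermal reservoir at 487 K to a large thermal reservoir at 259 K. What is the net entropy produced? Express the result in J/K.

ΔS_total = 19.3 J/K

ΔS_hot = −Q/T_H = −10700/487 = -21.97 J/K and ΔS_cold = +Q/T_C = 10700/259 = 41.31 J/K.
ΔS_total = -21.97 + 41.31 = 19.3 J/K, positive as the second law requires.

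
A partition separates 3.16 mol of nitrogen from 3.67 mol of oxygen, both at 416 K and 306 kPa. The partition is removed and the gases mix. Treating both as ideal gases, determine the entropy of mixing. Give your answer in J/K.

ΔS_mix = 39.2 J/K

Mole fractions: x_A = 3.16/6.83 = 0.463, x_B = 0.537.
ΔS_mix = −R(n_A ln x_A + n_B ln x_B) = −8.314 × (3.16 ln 0.463 + 3.67 ln 0.537) = 39.2 J/K.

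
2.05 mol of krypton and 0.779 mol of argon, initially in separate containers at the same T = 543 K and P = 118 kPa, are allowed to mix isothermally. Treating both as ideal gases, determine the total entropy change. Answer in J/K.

ΔS_mix = 13.8 J/K

Mole fractions: x_A = 2.05/2.83 = 0.725, x_B = 0.275.
ΔS_mix = −R(n_A ln x_A + n_B ln x_B) = −8.314 × (2.05 ln 0.725 + 0.779 ln 0.275) = 13.8 J/K.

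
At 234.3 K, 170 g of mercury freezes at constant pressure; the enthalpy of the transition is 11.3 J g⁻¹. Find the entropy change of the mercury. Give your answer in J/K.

ΔS = -8.2 J/K

Heat released by the substance: Q = −mL = −170 × 11.3 = −1921 J.
At constant T, ΔS = Q_rev/T = −1921 / 234.3 = -8.2 J/K.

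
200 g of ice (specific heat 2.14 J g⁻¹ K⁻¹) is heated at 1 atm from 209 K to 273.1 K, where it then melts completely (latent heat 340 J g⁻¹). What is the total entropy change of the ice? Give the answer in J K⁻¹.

Warming step: ΔS₁ = m c ln(T_tr/T_i) = 200 × 2.14 × ln(273.1/209) = 114.49 J/K.
Phase change: ΔS₂ = +mL/T_tr = 200 × 340 / 273.1 = 248.99 J/K.
ΔS_total = (114.49) + (248.99) = 363 J/K.

ΔS = 363 J/K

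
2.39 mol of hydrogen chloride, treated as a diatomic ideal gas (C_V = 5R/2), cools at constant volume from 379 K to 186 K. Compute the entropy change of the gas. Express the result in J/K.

At constant volume, ΔS = nC_V ln(T₂/T₁) with C_V = 5R/2 = 20.79 J mol⁻¹ K⁻¹.
ΔS = 2.39 × 20.79 × ln(186/379) = -35.4 J/K.

ΔS = -35.4 J/K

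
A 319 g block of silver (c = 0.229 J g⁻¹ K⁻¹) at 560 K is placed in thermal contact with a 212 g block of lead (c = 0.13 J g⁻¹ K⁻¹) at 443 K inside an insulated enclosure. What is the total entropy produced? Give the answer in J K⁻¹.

Energy balance: T_f = (m₁c₁T₁ + m₂c₂T₂)/(m₁c₁ + m₂c₂) = 527.95 K.
ΔS₁ = m₁c₁ ln(T_f/T₁) = 73.051 × ln(527.95/560) = -4.305 J/K.
ΔS₂ = m₂c₂ ln(T_f/T₂) = 27.56 × ln(527.95/443) = 4.835 J/K.
ΔS_total = -4.305 + 4.835 = 0.53 J/K.

ΔS_total = 0.53 J/K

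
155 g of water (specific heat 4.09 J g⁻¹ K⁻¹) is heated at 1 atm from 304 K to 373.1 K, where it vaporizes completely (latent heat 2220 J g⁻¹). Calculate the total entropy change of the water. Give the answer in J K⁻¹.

ΔS = 1050 J/K

Warming step: ΔS₁ = m c ln(T_tr/T_i) = 155 × 4.09 × ln(373.1/304) = 129.8 J/K.
Phase change: ΔS₂ = +mL/T_tr = 155 × 2220 / 373.1 = 922.3 J/K.
ΔS_total = (129.8) + (922.3) = 1050 J/K.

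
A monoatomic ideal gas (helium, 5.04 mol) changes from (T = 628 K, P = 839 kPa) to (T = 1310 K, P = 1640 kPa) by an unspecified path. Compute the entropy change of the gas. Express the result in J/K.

ΔS = nC_p ln(T₂/T₁) − nR ln(P₂/P₁), with C_p = 5R/2 = 20.79 J mol⁻¹ K⁻¹ for a monoatomic ideal gas.
ΔS = 5.04 × [20.79 × ln(1310/628) − 8.314 × ln(1640/839)] = 48.9 J/K.

ΔS = 48.9 J/K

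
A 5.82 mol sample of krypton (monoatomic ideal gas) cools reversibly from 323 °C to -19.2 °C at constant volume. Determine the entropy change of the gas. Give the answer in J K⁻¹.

ΔS = -61.9 J/K

In kelvin: T₁ = 596.15 K, T₂ = 253.95 K. At constant volume, ΔS = nC_V ln(T₂/T₁) with C_V = 3R/2 = 12.47 J mol⁻¹ K⁻¹.
ΔS = 5.82 × 12.47 × ln(253.95/596.15) = -61.9 J/K.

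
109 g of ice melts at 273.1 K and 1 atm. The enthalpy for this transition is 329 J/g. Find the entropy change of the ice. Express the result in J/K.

ΔS = 131 J/K

Heat absorbed by the substance: Q = mL = 109 × 329 = 35861 J.
At constant T, ΔS = Q_rev/T = 35861 / 273.1 = 131 J/K.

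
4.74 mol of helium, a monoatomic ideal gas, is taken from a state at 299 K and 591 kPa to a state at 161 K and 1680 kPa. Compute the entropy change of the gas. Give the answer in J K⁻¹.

ΔS = -102 J/K

ΔS = nC_p ln(T₂/T₁) − nR ln(P₂/P₁), with C_p = 5R/2 = 20.79 J mol⁻¹ K⁻¹ for a monoatomic ideal gas.
ΔS = 4.74 × [20.79 × ln(161/299) − 8.314 × ln(1680/591)] = -102 J/K.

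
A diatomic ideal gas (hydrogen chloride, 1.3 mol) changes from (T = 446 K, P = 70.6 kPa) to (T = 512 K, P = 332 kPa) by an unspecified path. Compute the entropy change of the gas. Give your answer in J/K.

ΔS = nC_p ln(T₂/T₁) − nR ln(P₂/P₁), with C_p = 7R/2 = 29.1 J mol⁻¹ K⁻¹ for a diatomic ideal gas.
ΔS = 1.3 × [29.1 × ln(512/446) − 8.314 × ln(332/70.6)] = -11.5 J/K.

ΔS = -11.5 J/K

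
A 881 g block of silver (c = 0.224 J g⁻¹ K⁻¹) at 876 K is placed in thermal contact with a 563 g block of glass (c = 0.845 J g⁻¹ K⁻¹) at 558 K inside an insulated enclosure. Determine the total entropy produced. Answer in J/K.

Energy balance: T_f = (m₁c₁T₁ + m₂c₂T₂)/(m₁c₁ + m₂c₂) = 651.24 K.
ΔS₁ = m₁c₁ ln(T_f/T₁) = 197.344 × ln(651.24/876) = -58.51 J/K.
ΔS₂ = m₂c₂ ln(T_f/T₂) = 475.735 × ln(651.24/558) = 73.51 J/K.
ΔS_total = -58.51 + 73.51 = 15 J/K.

ΔS_total = 15 J/K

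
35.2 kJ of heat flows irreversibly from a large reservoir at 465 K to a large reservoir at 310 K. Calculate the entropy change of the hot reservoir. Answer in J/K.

The hot reservoir loses heat Q, so ΔS_hot = −Q/T_H = −35200/465 = -75.7 J/K.

ΔS_hot = -75.7 J/K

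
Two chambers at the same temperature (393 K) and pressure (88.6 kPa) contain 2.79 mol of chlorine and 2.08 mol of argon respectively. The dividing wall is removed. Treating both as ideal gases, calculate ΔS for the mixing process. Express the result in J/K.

ΔS_mix = 27.6 J/K

Mole fractions: x_A = 2.79/4.87 = 0.573, x_B = 0.427.
ΔS_mix = −R(n_A ln x_A + n_B ln x_B) = −8.314 × (2.79 ln 0.573 + 2.08 ln 0.427) = 27.6 J/K.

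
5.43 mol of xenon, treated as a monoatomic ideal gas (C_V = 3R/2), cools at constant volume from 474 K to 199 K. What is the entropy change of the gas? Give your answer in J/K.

ΔS = -58.8 J/K

At constant volume, ΔS = nC_V ln(T₂/T₁) with C_V = 3R/2 = 12.47 J mol⁻¹ K⁻¹.
ΔS = 5.43 × 12.47 × ln(199/474) = -58.8 J/K.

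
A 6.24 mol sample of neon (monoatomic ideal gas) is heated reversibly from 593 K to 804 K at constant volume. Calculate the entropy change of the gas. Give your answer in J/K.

ΔS = 23.7 J/K

At constant volume, ΔS = nC_V ln(T₂/T₁) with C_V = 3R/2 = 12.47 J mol⁻¹ K⁻¹.
ΔS = 6.24 × 12.47 × ln(804/593) = 23.7 J/K.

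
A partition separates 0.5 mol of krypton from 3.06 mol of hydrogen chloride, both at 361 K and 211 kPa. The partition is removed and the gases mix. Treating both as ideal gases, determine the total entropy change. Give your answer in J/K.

ΔS_mix = 12 J/K

Mole fractions: x_A = 0.5/3.56 = 0.14, x_B = 0.86.
ΔS_mix = −R(n_A ln x_A + n_B ln x_B) = −8.314 × (0.5 ln 0.14 + 3.06 ln 0.86) = 12 J/K.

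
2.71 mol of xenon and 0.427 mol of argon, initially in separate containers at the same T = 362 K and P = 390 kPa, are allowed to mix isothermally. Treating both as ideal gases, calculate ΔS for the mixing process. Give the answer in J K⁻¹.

Mole fractions: x_A = 2.71/3.14 = 0.864, x_B = 0.136.
ΔS_mix = −R(n_A ln x_A + n_B ln x_B) = −8.314 × (2.71 ln 0.864 + 0.427 ln 0.136) = 10.4 J/K.

ΔS_mix = 10.4 J/K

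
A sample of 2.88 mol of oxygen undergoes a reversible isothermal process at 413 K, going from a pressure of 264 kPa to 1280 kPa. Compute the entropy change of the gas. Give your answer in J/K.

For an isothermal ideal gas ΔS_gas = nR ln(P₁/P₂) = 2.88 × 8.314 × ln(264/1280) = -37.8 J/K.

ΔS_gas = -37.8 J/K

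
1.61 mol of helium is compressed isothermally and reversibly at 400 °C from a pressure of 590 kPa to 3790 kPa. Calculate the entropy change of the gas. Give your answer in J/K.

ΔS_gas = -24.9 J/K

For an isothermal ideal gas ΔS_gas = nR ln(P₁/P₂) = 1.61 × 8.314 × ln(590/3790) = -24.9 J/K.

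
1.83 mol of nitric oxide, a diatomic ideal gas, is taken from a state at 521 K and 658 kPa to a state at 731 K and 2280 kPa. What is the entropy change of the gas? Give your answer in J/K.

ΔS = -0.873 J/K

ΔS = nC_p ln(T₂/T₁) − nR ln(P₂/P₁), with C_p = 7R/2 = 29.1 J mol⁻¹ K⁻¹ for a diatomic ideal gas.
ΔS = 1.83 × [29.1 × ln(731/521) − 8.314 × ln(2280/658)] = -0.873 J/K.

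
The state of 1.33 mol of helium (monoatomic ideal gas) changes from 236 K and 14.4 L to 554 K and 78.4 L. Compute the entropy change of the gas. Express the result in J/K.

Entropy is a state function: ΔS = nC_V ln(T₂/T₁) + nR ln(V₂/V₁), with C_V = 3R/2 = 12.47 J mol⁻¹ K⁻¹ for a monoatomic ideal gas.
ΔS = 1.33 × [12.47 × ln(554/236) + 8.314 × ln(78.4/14.4)] = 32.9 J/K.

ΔS = 32.9 J/K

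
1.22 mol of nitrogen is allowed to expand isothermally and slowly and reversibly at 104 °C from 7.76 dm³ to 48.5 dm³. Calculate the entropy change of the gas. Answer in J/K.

ΔS_gas = 18.6 J/K

For an isothermal ideal gas ΔS_gas = nR ln(V₂/V₁) = 1.22 × 8.314 × ln(48.5/7.76) = 18.6 J/K.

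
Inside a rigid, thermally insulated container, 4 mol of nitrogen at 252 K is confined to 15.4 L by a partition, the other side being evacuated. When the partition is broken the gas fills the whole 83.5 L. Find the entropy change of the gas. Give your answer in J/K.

ΔS_gas = 56.2 J/K

No heat is exchanged and no work is done, so the ideal-gas temperature stays constant.
Entropy is a state function; using a reversible isothermal path, ΔS_gas = nR ln(V₂/V₁) = 4 × 8.314 × ln(83.5/15.4) = 56.2 J/K.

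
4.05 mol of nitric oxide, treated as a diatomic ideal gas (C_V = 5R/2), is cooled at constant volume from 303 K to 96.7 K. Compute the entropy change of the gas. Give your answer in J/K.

At constant volume, ΔS = nC_V ln(T₂/T₁) with C_V = 5R/2 = 20.79 J mol⁻¹ K⁻¹.
ΔS = 4.05 × 20.79 × ln(96.7/303) = -96.1 J/K.

ΔS = -96.1 J/K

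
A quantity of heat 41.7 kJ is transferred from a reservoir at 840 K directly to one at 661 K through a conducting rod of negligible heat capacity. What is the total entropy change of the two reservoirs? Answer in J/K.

ΔS_total = 13.4 J/K

ΔS_hot = −Q/T_H = −41700/840 = -49.643 J/K and ΔS_cold = +Q/T_C = 41700/661 = 63.086 J/K.
ΔS_total = -49.643 + 63.086 = 13.4 J/K, positive as the second law requires.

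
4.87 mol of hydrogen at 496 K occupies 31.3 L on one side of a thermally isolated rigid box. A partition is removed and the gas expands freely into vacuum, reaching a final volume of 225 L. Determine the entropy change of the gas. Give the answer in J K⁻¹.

For an ideal gas in free expansion Q = 0 and W = 0, so T is unchanged.
Entropy is a state function; using a reversible isothermal path, ΔS_gas = nR ln(V₂/V₁) = 4.87 × 8.314 × ln(225/31.3) = 79.9 J/K.

ΔS_gas = 79.9 J/K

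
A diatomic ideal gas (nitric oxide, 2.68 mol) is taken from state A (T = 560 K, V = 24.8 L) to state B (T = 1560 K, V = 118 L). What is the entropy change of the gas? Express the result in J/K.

ΔS = 91.8 J/K

Entropy is a state function: ΔS = nC_V ln(T₂/T₁) + nR ln(V₂/V₁), with C_V = 5R/2 = 20.79 J mol⁻¹ K⁻¹ for a diatomic ideal gas.
ΔS = 2.68 × [20.79 × ln(1560/560) + 8.314 × ln(118/24.8)] = 91.8 J/K.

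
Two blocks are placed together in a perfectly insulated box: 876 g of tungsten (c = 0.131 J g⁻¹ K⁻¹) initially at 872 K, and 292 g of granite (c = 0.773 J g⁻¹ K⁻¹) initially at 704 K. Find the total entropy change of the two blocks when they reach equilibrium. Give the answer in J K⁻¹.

ΔS_total = 1.78 J/K

Energy balance: T_f = (m₁c₁T₁ + m₂c₂T₂)/(m₁c₁ + m₂c₂) = 760.62 K.
ΔS₁ = m₁c₁ ln(T_f/T₁) = 114.756 × ln(760.62/872) = -15.68 J/K.
ΔS₂ = m₂c₂ ln(T_f/T₂) = 225.716 × ln(760.62/704) = 17.46 J/K.
ΔS_total = -15.68 + 17.46 = 1.78 J/K.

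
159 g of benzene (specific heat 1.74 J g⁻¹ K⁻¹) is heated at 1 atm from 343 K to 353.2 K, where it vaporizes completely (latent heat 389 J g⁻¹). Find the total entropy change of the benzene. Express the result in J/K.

ΔS = 183 J/K

Warming step: ΔS₁ = m c ln(T_tr/T_i) = 159 × 1.74 × ln(353.2/343) = 8.107 J/K.
Phase change: ΔS₂ = +mL/T_tr = 159 × 389 / 353.2 = 175.1 J/K.
ΔS_total = (8.107) + (175.1) = 183 J/K.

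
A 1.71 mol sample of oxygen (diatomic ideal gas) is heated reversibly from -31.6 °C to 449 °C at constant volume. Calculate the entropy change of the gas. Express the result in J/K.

In kelvin: T₁ = 241.55 K, T₂ = 722.15 K. At constant volume, ΔS = nC_V ln(T₂/T₁) with C_V = 5R/2 = 20.79 J mol⁻¹ K⁻¹.
ΔS = 1.71 × 20.79 × ln(722.15/241.55) = 38.9 J/K.

ΔS = 38.9 J/K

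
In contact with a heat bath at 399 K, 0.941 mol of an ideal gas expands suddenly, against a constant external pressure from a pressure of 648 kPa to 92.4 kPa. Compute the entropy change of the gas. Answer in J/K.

ΔS_gas = 15.2 J/K

Entropy is a state function, so ΔS_gas depends only on the end states.
For an isothermal ideal gas ΔS_gas = nR ln(P₁/P₂) = 0.941 × 8.314 × ln(648/92.4) = 15.2 J/K.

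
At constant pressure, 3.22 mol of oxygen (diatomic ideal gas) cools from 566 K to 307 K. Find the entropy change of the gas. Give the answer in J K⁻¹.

At constant pressure, ΔS = nC_p ln(T₂/T₁) with C_p = 7R/2 = 29.1 J mol⁻¹ K⁻¹.
ΔS = 3.22 × 29.1 × ln(307/566) = -57.3 J/K.

ΔS = -57.3 J/K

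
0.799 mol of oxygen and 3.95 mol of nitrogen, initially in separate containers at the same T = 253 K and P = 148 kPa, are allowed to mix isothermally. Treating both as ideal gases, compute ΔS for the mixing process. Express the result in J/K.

ΔS_mix = 17.9 J/K

Mole fractions: x_A = 0.799/4.75 = 0.168, x_B = 0.832.
ΔS_mix = −R(n_A ln x_A + n_B ln x_B) = −8.314 × (0.799 ln 0.168 + 3.95 ln 0.832) = 17.9 J/K.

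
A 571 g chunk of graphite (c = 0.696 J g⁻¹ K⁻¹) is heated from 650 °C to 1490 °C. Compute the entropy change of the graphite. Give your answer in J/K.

ΔS = 257 J/K

In kelvin: T₁ = 923.15 K, T₂ = 1763.15 K. ΔS = ∫dQ_rev/T = m c ln(T₂/T₁) = 571 × 0.696 × ln(1763.15/923.15) = 257 J/K.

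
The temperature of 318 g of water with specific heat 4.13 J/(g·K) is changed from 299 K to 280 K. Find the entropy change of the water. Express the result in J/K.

ΔS = ∫dQ_rev/T = m c ln(T₂/T₁) = 318 × 4.13 × ln(280/299) = -86.2 J/K.

ΔS = -86.2 J/K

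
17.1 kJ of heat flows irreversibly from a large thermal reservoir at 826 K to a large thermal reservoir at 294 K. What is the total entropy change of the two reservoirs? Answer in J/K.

ΔS_hot = −Q/T_H = −17100/826 = -20.7 J/K and ΔS_cold = +Q/T_C = 17100/294 = 58.16 J/K.
ΔS_total = -20.7 + 58.16 = 37.5 J/K, positive as the second law requires.

ΔS_total = 37.5 J/K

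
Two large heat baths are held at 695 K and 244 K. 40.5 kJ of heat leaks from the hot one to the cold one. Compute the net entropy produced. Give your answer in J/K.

ΔS_hot = −Q/T_H = −40500/695 = -58.27 J/K and ΔS_cold = +Q/T_C = 40500/244 = 166 J/K.
ΔS_total = -58.27 + 166 = 108 J/K, positive as the second law requires.

ΔS_total = 108 J/K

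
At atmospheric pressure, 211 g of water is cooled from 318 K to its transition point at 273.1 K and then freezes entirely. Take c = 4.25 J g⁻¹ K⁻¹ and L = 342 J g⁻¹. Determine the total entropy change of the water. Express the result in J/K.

Cooling step: ΔS₁ = m c ln(T_tr/T_i) = 211 × 4.25 × ln(273.1/318) = -136.5 J/K.
Phase change: ΔS₂ = −mL/T_tr = −211 × 342 / 273.1 = -264.2 J/K.
ΔS_total = (-136.5) + (-264.2) = -401 J/K.

ΔS = -401 J/K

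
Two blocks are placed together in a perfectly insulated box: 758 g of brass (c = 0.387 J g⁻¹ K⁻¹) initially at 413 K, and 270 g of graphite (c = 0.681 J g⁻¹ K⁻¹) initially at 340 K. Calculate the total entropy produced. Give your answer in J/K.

Energy balance: T_f = (m₁c₁T₁ + m₂c₂T₂)/(m₁c₁ + m₂c₂) = 384.87 K.
ΔS₁ = m₁c₁ ln(T_f/T₁) = 293.346 × ln(384.87/413) = -20.69 J/K.
ΔS₂ = m₂c₂ ln(T_f/T₂) = 183.87 × ln(384.87/340) = 22.79 J/K.
ΔS_total = -20.69 + 22.79 = 2.1 J/K.

ΔS_total = 2.1 J/K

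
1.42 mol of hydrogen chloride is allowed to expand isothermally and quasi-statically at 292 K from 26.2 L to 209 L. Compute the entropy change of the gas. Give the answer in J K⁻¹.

For an isothermal ideal gas ΔS_gas = nR ln(V₂/V₁) = 1.42 × 8.314 × ln(209/26.2) = 24.5 J/K.

ΔS_gas = 24.5 J/K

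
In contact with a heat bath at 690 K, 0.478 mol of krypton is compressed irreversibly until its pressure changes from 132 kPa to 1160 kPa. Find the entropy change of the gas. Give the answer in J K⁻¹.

ΔS_gas = -8.64 J/K

Entropy is a state function, so ΔS_gas depends only on the end states.
For an isothermal ideal gas ΔS_gas = nR ln(P₁/P₂) = 0.478 × 8.314 × ln(132/1160) = -8.64 J/K.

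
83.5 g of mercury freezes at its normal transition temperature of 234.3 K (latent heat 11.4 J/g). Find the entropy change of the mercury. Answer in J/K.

Heat released by the substance: Q = −mL = −83.5 × 11.4 = −951.9 J.
At constant T, ΔS = Q_rev/T = −951.9 / 234.3 = -4.06 J/K.

ΔS = -4.06 J/K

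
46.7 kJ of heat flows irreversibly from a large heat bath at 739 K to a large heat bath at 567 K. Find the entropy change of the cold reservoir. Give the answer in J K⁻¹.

ΔS_cold = 82.4 J/K

The cold reservoir gains heat Q, so ΔS_cold = +Q/T_C = 46700/567 = 82.4 J/K.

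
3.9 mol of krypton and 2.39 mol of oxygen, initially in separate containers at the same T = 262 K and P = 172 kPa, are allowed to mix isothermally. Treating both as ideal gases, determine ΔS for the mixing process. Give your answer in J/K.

Mole fractions: x_A = 3.9/6.29 = 0.62, x_B = 0.38.
ΔS_mix = −R(n_A ln x_A + n_B ln x_B) = −8.314 × (3.9 ln 0.62 + 2.39 ln 0.38) = 34.7 J/K.

ΔS_mix = 34.7 J/K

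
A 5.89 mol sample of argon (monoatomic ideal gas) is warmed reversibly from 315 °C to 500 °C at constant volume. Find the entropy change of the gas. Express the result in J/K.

ΔS = 20.1 J/K

In kelvin: T₁ = 588.15 K, T₂ = 773.15 K. At constant volume, ΔS = nC_V ln(T₂/T₁) with C_V = 3R/2 = 12.47 J mol⁻¹ K⁻¹.
ΔS = 5.89 × 12.47 × ln(773.15/588.15) = 20.1 J/K.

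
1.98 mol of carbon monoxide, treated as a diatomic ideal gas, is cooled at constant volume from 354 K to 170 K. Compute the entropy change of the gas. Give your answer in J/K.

At constant volume, ΔS = nC_V ln(T₂/T₁) with C_V = 5R/2 = 20.79 J mol⁻¹ K⁻¹.
ΔS = 1.98 × 20.79 × ln(170/354) = -30.2 J/K.

ΔS = -30.2 J/K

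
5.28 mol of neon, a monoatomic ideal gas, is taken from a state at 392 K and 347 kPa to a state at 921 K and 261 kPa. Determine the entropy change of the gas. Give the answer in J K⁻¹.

ΔS = nC_p ln(T₂/T₁) − nR ln(P₂/P₁), with C_p = 5R/2 = 20.79 J mol⁻¹ K⁻¹ for a monoatomic ideal gas.
ΔS = 5.28 × [20.79 × ln(921/392) − 8.314 × ln(261/347)] = 106 J/K.

ΔS = 106 J/K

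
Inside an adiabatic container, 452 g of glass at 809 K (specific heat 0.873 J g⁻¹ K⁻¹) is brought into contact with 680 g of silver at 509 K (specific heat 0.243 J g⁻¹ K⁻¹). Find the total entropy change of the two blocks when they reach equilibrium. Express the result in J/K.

Energy balance: T_f = (m₁c₁T₁ + m₂c₂T₂)/(m₁c₁ + m₂c₂) = 720.45 K.
ΔS₁ = m₁c₁ ln(T_f/T₁) = 394.596 × ln(720.45/809) = -45.74 J/K.
ΔS₂ = m₂c₂ ln(T_f/T₂) = 165.24 × ln(720.45/509) = 57.41 J/K.
ΔS_total = -45.74 + 57.41 = 11.7 J/K.

ΔS_total = 11.7 J/K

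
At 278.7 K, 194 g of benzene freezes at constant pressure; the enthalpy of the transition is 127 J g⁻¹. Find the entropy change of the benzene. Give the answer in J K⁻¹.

Heat released by the substance: Q = −mL = −194 × 127 = −24638 J.
At constant T, ΔS = Q_rev/T = −24638 / 278.7 = -88.4 J/K.

ΔS = -88.4 J/K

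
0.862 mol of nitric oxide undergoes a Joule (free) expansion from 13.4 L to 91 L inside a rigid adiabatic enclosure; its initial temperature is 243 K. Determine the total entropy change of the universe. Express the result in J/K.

No heat is exchanged and no work is done, so the ideal-gas temperature stays constant.
Entropy is a state function; using a reversible isothermal path, ΔS_gas = nR ln(V₂/V₁) = 0.862 × 8.314 × ln(91/13.4) = 13.7 J/K.
The insulated surroundings exchange no heat, so ΔS_surr = 0 and ΔS_universe = ΔS_gas.

ΔS_universe = 13.7 J/K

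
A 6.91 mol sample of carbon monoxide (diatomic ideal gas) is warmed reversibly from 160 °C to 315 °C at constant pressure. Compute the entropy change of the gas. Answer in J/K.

In kelvin: T₁ = 433.15 K, T₂ = 588.15 K. At constant pressure, ΔS = nC_p ln(T₂/T₁) with C_p = 7R/2 = 29.1 J mol⁻¹ K⁻¹.
ΔS = 6.91 × 29.1 × ln(588.15/433.15) = 61.5 J/K.

ΔS = 61.5 J/K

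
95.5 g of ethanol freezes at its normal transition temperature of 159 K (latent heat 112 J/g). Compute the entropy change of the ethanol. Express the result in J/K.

ΔS = -67.3 J/K

Heat released by the substance: Q = −mL = −95.5 × 112 = −10696 J.
At constant T, ΔS = Q_rev/T = −10696 / 159 = -67.3 J/K.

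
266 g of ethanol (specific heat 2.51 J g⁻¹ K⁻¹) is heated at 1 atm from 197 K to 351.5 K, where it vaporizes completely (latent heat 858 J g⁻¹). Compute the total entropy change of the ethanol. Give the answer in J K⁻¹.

ΔS = 1040 J/K

Warming step: ΔS₁ = m c ln(T_tr/T_i) = 266 × 2.51 × ln(351.5/197) = 386.6 J/K.
Phase change: ΔS₂ = +mL/T_tr = 266 × 858 / 351.5 = 649.3 J/K.
ΔS_total = (386.6) + (649.3) = 1040 J/K.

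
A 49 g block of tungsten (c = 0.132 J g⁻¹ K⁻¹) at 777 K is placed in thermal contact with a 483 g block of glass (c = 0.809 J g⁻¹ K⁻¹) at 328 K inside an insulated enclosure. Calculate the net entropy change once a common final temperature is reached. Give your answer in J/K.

ΔS_total = 3.18 J/K

Energy balance: T_f = (m₁c₁T₁ + m₂c₂T₂)/(m₁c₁ + m₂c₂) = 335.31 K.
ΔS₁ = m₁c₁ ln(T_f/T₁) = 6.468 × ln(335.31/777) = -5.436 J/K.
ΔS₂ = m₂c₂ ln(T_f/T₂) = 390.747 × ln(335.31/328) = 8.614 J/K.
ΔS_total = -5.436 + 8.614 = 3.18 J/K.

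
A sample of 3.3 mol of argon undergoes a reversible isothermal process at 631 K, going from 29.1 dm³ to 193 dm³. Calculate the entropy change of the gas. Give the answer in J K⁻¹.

ΔS_gas = 51.9 J/K

For an isothermal ideal gas ΔS_gas = nR ln(V₂/V₁) = 3.3 × 8.314 × ln(193/29.1) = 51.9 J/K.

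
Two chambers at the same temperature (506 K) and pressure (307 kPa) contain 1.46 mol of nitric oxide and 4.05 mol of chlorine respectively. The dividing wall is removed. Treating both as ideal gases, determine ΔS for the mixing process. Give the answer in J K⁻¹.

ΔS_mix = 26.5 J/K

Mole fractions: x_A = 1.46/5.51 = 0.265, x_B = 0.735.
ΔS_mix = −R(n_A ln x_A + n_B ln x_B) = −8.314 × (1.46 ln 0.265 + 4.05 ln 0.735) = 26.5 J/K.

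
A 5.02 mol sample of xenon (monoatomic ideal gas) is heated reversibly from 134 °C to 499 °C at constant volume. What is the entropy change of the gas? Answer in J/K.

In kelvin: T₁ = 407.15 K, T₂ = 772.15 K. At constant volume, ΔS = nC_V ln(T₂/T₁) with C_V = 3R/2 = 12.47 J mol⁻¹ K⁻¹.
ΔS = 5.02 × 12.47 × ln(772.15/407.15) = 40.1 J/K.

ΔS = 40.1 J/K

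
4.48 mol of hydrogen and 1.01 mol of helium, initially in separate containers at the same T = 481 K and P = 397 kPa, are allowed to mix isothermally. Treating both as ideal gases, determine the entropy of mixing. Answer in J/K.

ΔS_mix = 21.8 J/K

Mole fractions: x_A = 4.48/5.49 = 0.816, x_B = 0.184.
ΔS_mix = −R(n_A ln x_A + n_B ln x_B) = −8.314 × (4.48 ln 0.816 + 1.01 ln 0.184) = 21.8 J/K.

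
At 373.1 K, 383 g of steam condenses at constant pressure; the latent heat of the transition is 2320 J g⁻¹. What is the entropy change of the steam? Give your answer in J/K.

ΔS = -2380 J/K

Heat released by the substance: Q = −mL = −383 × 2320 = −888560 J.
At constant T, ΔS = Q_rev/T = −888560 / 373.1 = -2380 J/K.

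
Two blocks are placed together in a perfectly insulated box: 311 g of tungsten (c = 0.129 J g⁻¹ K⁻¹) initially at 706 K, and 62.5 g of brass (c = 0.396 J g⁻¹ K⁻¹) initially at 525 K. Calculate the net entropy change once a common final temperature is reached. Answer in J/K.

Energy balance: T_f = (m₁c₁T₁ + m₂c₂T₂)/(m₁c₁ + m₂c₂) = 636.94 K.
ΔS₁ = m₁c₁ ln(T_f/T₁) = 40.119 × ln(636.94/706) = -4.13 J/K.
ΔS₂ = m₂c₂ ln(T_f/T₂) = 24.75 × ln(636.94/525) = 4.784 J/K.
ΔS_total = -4.13 + 4.784 = 0.654 J/K.

ΔS_total = 0.654 J/K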